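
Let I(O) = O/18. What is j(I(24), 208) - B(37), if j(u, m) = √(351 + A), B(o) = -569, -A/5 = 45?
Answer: 569 + 3*√14 ≈ 580.22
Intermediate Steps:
A = -225 (A = -5*45 = -225)
I(O) = O/18 (I(O) = O*(1/18) = O/18)
j(u, m) = 3*√14 (j(u, m) = √(351 - 225) = √126 = 3*√14)
j(I(24), 208) - B(37) = 3*√14 - 1*(-569) = 3*√14 + 569 = 569 + 3*√14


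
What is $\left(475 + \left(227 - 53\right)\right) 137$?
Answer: $88913$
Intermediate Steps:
$\left(475 + \left(227 - 53\right)\right) 137 = \left(475 + 174\right) 137 = 649 \cdot 137 = 88913$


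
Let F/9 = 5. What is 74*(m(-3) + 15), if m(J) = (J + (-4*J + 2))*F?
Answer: 37740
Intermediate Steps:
F = 45 (F = 9*5 = 45)
m(J) = 90 - 135*J (m(J) = (J + (-4*J + 2))*45 = (J + (2 - 4*J))*45 = (2 - 3*J)*45 = 90 - 135*J)
74*(m(-3) + 15) = 74*((90 - 135*(-3)) + 15) = 74*((90 + 405) + 15) = 74*(495 + 15) = 74*510 = 37740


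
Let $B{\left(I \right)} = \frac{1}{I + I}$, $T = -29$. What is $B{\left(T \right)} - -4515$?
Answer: $\frac{261869}{58} \approx 4515.0$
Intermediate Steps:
$B{\left(I \right)} = \frac{1}{2 I}$
$B{\left(T \right)} - -4515 = \frac{1}{2 \left(-29\right)} - -4515 = \frac{1}{2} \left(- \frac{1}{29}\right) + 4515 = - \frac{1}{58} + 4515 = \frac{261869}{58}$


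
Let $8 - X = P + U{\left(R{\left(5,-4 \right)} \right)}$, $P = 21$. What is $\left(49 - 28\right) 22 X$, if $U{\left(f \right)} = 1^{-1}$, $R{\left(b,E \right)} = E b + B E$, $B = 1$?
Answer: $-6468$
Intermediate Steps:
$R{\left(b,E \right)} = E + E b$ ($R{\left(b,E \right)} = E b + 1 E = E b + E = E + E b$)
$U{\left(f \right)} = 1$
$X = -14$ ($X = 8 - \left(21 + 1\right) = 8 - 22 = -14$)
$\left(49 - 28\right) 22 X = \left(49 - 28\right) 22 \left(-14\right) = 21 \cdot 22 \left(-14\right) = 462 \left(-14\right) = -6468$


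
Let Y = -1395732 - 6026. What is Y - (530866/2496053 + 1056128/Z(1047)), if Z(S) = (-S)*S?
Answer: -547926035178273368/390885109011 ≈ -1.4018e+6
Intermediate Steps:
Z(S) = -S**2
Y = -1401758
Y - (530866/2496053 + 1056128/Z(1047)) = -1401758 - (530866/2496053 + 1056128/((-1*1047**2))) = -1401758 - (530866*(1/2496053) + 1056128/((-1*1096209))) = -1401758 - (75838/356579 + 1056128/(-1096209)) = -1401758 - (75838/356579 + 1056128*(-1/1096209)) = -1401758 - (75838/356579 - 1056128/1096209) = -1401758 - 1*(-293458767970/390885109011) = -1401758 + 293458767970/390885109011 = -547926035178273368/390885109011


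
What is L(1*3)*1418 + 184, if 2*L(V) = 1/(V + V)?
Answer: 1813/6 ≈ 302.17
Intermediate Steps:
L(V) = 1/(4*V) (L(V) = 1/(2*(V + V)) = 1/(2*((2*V))) = (1/(2*V))/2 = 1/(4*V))
L(1*3)*1418 + 184 = (1/(4*((1*3))))*1418 + 184 = ((¼)/3)*1418 + 184 = ((¼)*(⅓))*1418 + 184 = (1/12)*1418 + 184 = 709/6 + 184 = 1813/6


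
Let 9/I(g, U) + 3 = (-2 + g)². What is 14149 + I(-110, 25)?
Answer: 177442618/12541 ≈ 14149.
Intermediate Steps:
I(g, U) = 9/(-3 + (-2 + g)²)
14149 + I(-110, 25) = 14149 + 9/(-3 + (-2 - 110)²) = 14149 + 9/(-3 + (-112)²) = 14149 + 9/(-3 + 12544) = 14149 + 9/12541 = 177442618/12541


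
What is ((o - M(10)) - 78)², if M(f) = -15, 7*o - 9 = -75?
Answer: 257049/49 ≈ 5245.9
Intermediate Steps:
o = -66/7 (o = 9/7 + (⅐)*(-75) = 9/7 - 75/7 = -66/7 ≈ -9.4286)
((o - M(10)) - 78)² = ((-66/7 - 1*(-15)) - 78)² = ((-66/7 + 15) - 78)² = (39/7 - 78)² = (-507/7)² = 257049/49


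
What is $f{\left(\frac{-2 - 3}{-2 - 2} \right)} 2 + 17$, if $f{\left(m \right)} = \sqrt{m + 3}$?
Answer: $17 + \sqrt{17} \approx 21.123$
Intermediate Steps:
$f{\left(m \right)} = \sqrt{3 + m}$
$f{\left(\frac{-2 - 3}{-2 - 2} \right)} 2 + 17 = \sqrt{3 + \frac{-2 - 3}{-2 - 2}} \cdot 2 + 17 = \sqrt{3 - \frac{5}{-4}} \cdot 2 + 17 = \sqrt{3 - - \frac{5}{4}} \cdot 2 + 17 = \sqrt{3 + \frac{5}{4}} \cdot 2 + 17 = \sqrt{\frac{17}{4}} \cdot 2 + 17 = \frac{\sqrt{17}}{2} \cdot 2 + 17 = \sqrt{17} + 17 = 17 + \sqrt{17}$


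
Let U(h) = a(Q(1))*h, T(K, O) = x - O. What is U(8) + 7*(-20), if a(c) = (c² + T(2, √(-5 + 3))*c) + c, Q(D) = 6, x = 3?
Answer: 340 - 48*I*√2 ≈ 340.0 - 67.882*I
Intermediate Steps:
T(K, O) = 3 - O
a(c) = c + c² + c*(3 - I*√2) (a(c) = (c² + (3 - √(-5 + 3))*c) + c = (c² + (3 - √(-2))*c) + c = (c² + (3 - I*√2)*c) + c = (c² + c*(3 - I*√2)) + c = c + c² + c*(3 - I*√2))
U(h) = h*(60 - 6*I*√2) (U(h) = (6*(4 + 6 - I*√2))*h = (6*(10 - I*√2))*h = (60 - 6*I*√2)*h = h*(60 - 6*I*√2))
U(8) + 7*(-20) = 6*8*(10 - I*√2) + 7*(-20) = (480 - 48*I*√2) - 140 = 340 - 48*I*√2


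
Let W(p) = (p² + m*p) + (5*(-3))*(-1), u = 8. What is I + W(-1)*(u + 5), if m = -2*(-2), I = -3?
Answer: 153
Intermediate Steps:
m = 4
W(p) = 15 + p² + 4*p (W(p) = (p² + 4*p) + (5*(-3))*(-1) = (p² + 4*p) - 15*(-1) = (p² + 4*p) + 15 = 15 + p² + 4*p)
I + W(-1)*(u + 5) = -3 + (15 + (-1)² + 4*(-1))*(8 + 5) = -3 + (15 + 1 - 4)*13 = -3 + 12*13 = -3 + 156 = 153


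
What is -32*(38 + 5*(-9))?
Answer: 224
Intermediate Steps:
-32*(38 + 5*(-9)) = -32*(38 - 45) = -32*(-7) = 224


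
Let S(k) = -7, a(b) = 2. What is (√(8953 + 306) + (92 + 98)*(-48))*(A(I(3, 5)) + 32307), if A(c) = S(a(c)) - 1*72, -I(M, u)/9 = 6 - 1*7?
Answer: -293919360 + 32228*√9259 ≈ -2.9082e+8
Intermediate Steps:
I(M, u) = 9 (I(M, u) = -9*(6 - 1*7) = -9*(6 - 7) = -9*(-1) = 9)
A(c) = -79 (A(c) = -7 - 1*72 = -7 - 72 = -79)
(√(8953 + 306) + (92 + 98)*(-48))*(A(I(3, 5)) + 32307) = (√(8953 + 306) + (92 + 98)*(-48))*(-79 + 32307) = (√9259 + 190*(-48))*32228 = (√9259 - 9120)*32228 = (-9120 + √9259)*32228 = -293919360 + 32228*√9259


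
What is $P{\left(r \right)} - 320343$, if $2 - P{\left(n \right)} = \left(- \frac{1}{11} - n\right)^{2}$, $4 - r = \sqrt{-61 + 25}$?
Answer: $- \frac{38758930}{121} + \frac{540 i}{11} \approx -3.2032 \cdot 10^{5} + 49.091 i$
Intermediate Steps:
$r = 4 - 6 i$ ($r = 4 - \sqrt{-61 + 25} = 4 - \sqrt{-36} = 4 - 6 i \approx 4.0 - 6.0 i$)
$P{\left(n \right)} = 2 - \left(- \frac{1}{11} - n\right)^{2}$
$P{\left(r \right)} - 320343 = \left(2 - \frac{\left(1 + 11 \left(4 - 6 i\right)\right)^{2}}{121}\right) - 320343 = \left(2 - \frac{\left(1 + \left(44 - 66 i\right)\right)^{2}}{121}\right) - 320343 = \left(2 - \frac{\left(45 - 66 i\right)^{2}}{121}\right) - 320343 = -320341 - \frac{\left(45 - 66 i\right)^{2}}{121}$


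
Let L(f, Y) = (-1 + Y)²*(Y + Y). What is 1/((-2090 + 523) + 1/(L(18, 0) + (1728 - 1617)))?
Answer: -111/173936 ≈ -0.00063817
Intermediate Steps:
L(f, Y) = 2*Y*(-1 + Y)² (L(f, Y) = (-1 + Y)²*(2*Y) = 2*Y*(-1 + Y)²)
1/((-2090 + 523) + 1/(L(18, 0) + (1728 - 1617))) = 1/((-2090 + 523) + 1/(2*0*(-1 + 0)² + (1728 - 1617))) = 1/(-1567 + 1/(2*0*(-1)² + 111)) = 1/(-1567 + 1/(2*0*1 + 111)) = 1/(-1567 + 1/(0 + 111)) = 1/(-1567 + 1/111) = 1/(-173936/111) = -111/173936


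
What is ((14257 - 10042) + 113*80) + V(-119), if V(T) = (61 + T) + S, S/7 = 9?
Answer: 13260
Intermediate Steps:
S = 63 (S = 7*9 = 63)
V(T) = 124 + T (V(T) = (61 + T) + 63 = 124 + T)
((14257 - 10042) + 113*80) + V(-119) = ((14257 - 10042) + 113*80) + (124 - 119) = (4215 + 9040) + 5 = 13255 + 5 = 13260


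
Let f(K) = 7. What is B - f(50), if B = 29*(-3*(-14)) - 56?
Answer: 1155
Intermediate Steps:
B = 1162 (B = 29*42 - 56 = 1218 - 56 = 1162)
B - f(50) = 1162 - 1*7 = 1162 - 7 = 1155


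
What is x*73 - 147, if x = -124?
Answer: -9199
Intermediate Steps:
x*73 - 147 = -124*73 - 147 = -9052 - 147 = -9199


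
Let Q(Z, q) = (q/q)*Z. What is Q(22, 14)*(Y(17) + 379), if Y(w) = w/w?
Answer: 8360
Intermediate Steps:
Y(w) = 1
Q(Z, q) = Z (Q(Z, q) = 1*Z = Z)
Q(22, 14)*(Y(17) + 379) = 22*(1 + 379) = 22*380 = 8360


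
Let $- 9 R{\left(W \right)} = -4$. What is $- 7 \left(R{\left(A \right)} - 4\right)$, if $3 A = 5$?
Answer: $\frac{224}{9} \approx 24.889$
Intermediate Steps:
$A = \frac{5}{3}$ ($A = \frac{1}{3} \cdot 5 = \frac{5}{3} \approx 1.6667$)
$R{\left(W \right)} = \frac{4}{9}$ ($R{\left(W \right)} = \left(- \frac{1}{9}\right) \left(-4\right) = \frac{4}{9}$)
$- 7 \left(R{\left(A \right)} - 4\right) = - 7 \left(\frac{4}{9} - 4\right) = \left(-7\right) \left(- \frac{32}{9}\right) = \frac{224}{9}$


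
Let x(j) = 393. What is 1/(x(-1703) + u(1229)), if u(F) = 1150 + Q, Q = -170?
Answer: 1/1373 ≈ 0.00072833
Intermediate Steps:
u(F) = 980 (u(F) = 1150 - 170 = 980)
1/(x(-1703) + u(1229)) = 1/(393 + 980) = 1/1373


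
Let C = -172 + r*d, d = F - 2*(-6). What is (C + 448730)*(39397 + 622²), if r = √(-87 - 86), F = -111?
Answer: 191211752798 - 42201819*I*√173 ≈ 1.9121e+11 - 5.5508e+8*I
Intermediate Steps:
r = I*√173 (r = √(-173) = I*√173 ≈ 13.153*I)
d = -99 (d = -111 - 2*(-6) = -111 - 1*(-12) = -111 + 12 = -99)
C = -172 - 99*I*√173 (C = -172 + (I*√173)*(-99) = -172 - 99*I*√173 ≈ -172.0 - 1302.1*I)
(C + 448730)*(39397 + 622²) = ((-172 - 99*I*√173) + 448730)*(39397 + 622²) = (448558 - 99*I*√173)*(39397 + 386884) = (448558 - 99*I*√173)*426281 = 191211752798 - 42201819*I*√173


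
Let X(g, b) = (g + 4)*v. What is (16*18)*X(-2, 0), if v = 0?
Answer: 0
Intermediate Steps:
X(g, b) = 0 (X(g, b) = (g + 4)*0 = (4 + g)*0 = 0)
(16*18)*X(-2, 0) = (16*18)*0 = 288*0 = 0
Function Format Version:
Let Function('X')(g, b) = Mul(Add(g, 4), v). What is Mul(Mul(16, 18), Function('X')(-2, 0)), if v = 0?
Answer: 0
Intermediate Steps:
Function('X')(g, b) = 0 (Function('X')(g, b) = Mul(Add(g, 4), 0) = Mul(Add(4, g), 0) = 0)
Mul(Mul(16, 18), Function('X')(-2, 0)) = Mul(Mul(16, 18), 0) = Mul(288, 0) = 0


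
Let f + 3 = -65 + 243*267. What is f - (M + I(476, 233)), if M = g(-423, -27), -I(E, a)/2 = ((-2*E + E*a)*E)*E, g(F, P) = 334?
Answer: 49826845791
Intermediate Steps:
I(E, a) = -2*E**2*(-2*E + E*a) (I(E, a) = -2*(-2*E + E*a)*E*E = -2*E*(-2*E + E*a)*E = -2*E**2*(-2*E + E*a))
M = 334
f = 64813 (f = -3 + (-65 + 243*267) = -3 + (-65 + 64881) = -3 + 64816 = 64813)
f - (M + I(476, 233)) = 64813 - (334 + 2*476**3*(2 - 1*233)) = 64813 - (334 + 2*107850176*(2 - 233)) = 64813 - (334 + 2*107850176*(-231)) = 64813 - (334 - 49826781312) = 64813 - 1*(-49826780978) = 64813 + 49826780978 = 49826845791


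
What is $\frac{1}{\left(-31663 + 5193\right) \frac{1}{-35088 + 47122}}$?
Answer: $- \frac{6017}{13235} \approx -0.45463$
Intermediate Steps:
$\frac{1}{\left(-31663 + 5193\right) \frac{1}{-35088 + 47122}} = \frac{1}{\left(-26470\right) \frac{1}{12034}} = \frac{1}{- \frac{13235}{6017}} = - \frac{6017}{13235}$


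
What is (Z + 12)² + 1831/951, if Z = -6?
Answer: 36067/951 ≈ 37.925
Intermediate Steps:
(Z + 12)² + 1831/951 = (-6 + 12)² + 1831/951 = 6² + 1831*(1/951) = 36 + 1831/951 = 36067/951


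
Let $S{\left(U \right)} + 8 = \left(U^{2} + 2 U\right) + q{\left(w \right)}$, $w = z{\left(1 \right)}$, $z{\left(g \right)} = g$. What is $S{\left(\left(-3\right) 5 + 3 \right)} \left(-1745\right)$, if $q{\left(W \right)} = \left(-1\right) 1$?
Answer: $-193695$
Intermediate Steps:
$w = 1$
$q{\left(W \right)} = -1$
$S{\left(U \right)} = -9 + U^{2} + 2 U$ ($S{\left(U \right)} = -8 - \left(1 - U^{2} - 2 U\right) = -8 + \left(-1 + U^{2} + 2 U\right) = -9 + U^{2} + 2 U$)
$S{\left(\left(-3\right) 5 + 3 \right)} \left(-1745\right) = \left(-9 + \left(\left(-3\right) 5 + 3\right)^{2} + 2 \left(\left(-3\right) 5 + 3\right)\right) \left(-1745\right) = \left(-9 + \left(-15 + 3\right)^{2} + 2 \left(-15 + 3\right)\right) \left(-1745\right) = \left(-9 + \left(-12\right)^{2} + 2 \left(-12\right)\right) \left(-1745\right) = \left(-9 + 144 - 24\right) \left(-1745\right) = 111 \left(-1745\right) = -193695$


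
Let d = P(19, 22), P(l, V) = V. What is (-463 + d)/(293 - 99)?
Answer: -441/194 ≈ -2.2732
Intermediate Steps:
d = 22
(-463 + d)/(293 - 99) = (-463 + 22)/(293 - 99) = -441/194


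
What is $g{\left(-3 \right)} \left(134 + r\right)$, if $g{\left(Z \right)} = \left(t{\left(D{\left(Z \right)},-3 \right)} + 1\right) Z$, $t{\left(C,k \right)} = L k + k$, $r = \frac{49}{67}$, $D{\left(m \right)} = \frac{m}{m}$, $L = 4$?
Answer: $\frac{379134}{67} \approx 5658.7$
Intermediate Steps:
$D{\left(m \right)} = 1$
$r = \frac{49}{67}$ ($r = 49 \cdot \frac{1}{67} = \frac{49}{67} \approx 0.73134$)
$t{\left(C,k \right)} = 5 k$ ($t{\left(C,k \right)} = 4 k + k = 5 k$)
$g{\left(Z \right)} = - 14 Z$ ($g{\left(Z \right)} = \left(5 \left(-3\right) + 1\right) Z = \left(-15 + 1\right) Z = - 14 Z$)
$g{\left(-3 \right)} \left(134 + r\right) = \left(-14\right) \left(-3\right) \left(134 + \frac{49}{67}\right) = 42 \cdot \frac{9027}{67} = \frac{379134}{67}$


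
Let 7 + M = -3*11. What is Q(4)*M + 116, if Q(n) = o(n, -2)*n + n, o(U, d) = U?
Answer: -684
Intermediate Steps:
M = -40 (M = -7 - 3*11 = -7 - 33 = -40)
Q(n) = n + n² (Q(n) = n*n + n = n² + n = n + n²)
Q(4)*M + 116 = (4*(1 + 4))*(-40) + 116 = (4*5)*(-40) + 116 = 20*(-40) + 116 = -800 + 116 = -684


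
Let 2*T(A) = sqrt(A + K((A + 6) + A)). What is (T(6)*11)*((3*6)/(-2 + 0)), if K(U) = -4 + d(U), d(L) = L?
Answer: -99*sqrt(5) ≈ -221.37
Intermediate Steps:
K(U) = -4 + U
T(A) = sqrt(2 + 3*A)/2 (T(A) = sqrt(A + (-4 + ((A + 6) + A)))/2 = sqrt(A + (-4 + ((6 + A) + A)))/2 = sqrt(A + (-4 + (6 + 2*A)))/2 = sqrt(A + (2 + 2*A))/2 = sqrt(2 + 3*A)/2)
(T(6)*11)*((3*6)/(-2 + 0)) = ((sqrt(2 + 3*6)/2)*11)*((3*6)/(-2 + 0)) = ((sqrt(2 + 18)/2)*11)*(18/(-2)) = ((sqrt(20)/2)*11)*(18*(-1/2)) = (((2*sqrt(5))/2)*11)*(-9) = (sqrt(5)*11)*(-9) = (11*sqrt(5))*(-9) = -99*sqrt(5)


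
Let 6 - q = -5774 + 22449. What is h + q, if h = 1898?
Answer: -14771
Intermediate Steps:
q = -16669 (q = 6 - (-5774 + 22449) = 6 - 1*16675 = 6 - 16675 = -16669)
h + q = 1898 - 16669 = -14771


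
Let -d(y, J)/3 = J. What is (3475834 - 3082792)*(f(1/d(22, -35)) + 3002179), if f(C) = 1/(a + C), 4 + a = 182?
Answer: 22055051799609348/18691 ≈ 1.1800e+12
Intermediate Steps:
a = 178 (a = -4 + 182 = 178)
d(y, J) = -3*J
f(C) = 1/(178 + C)
(3475834 - 3082792)*(f(1/d(22, -35)) + 3002179) = (3475834 - 3082792)*(1/(178 + 1/(-3*(-35))) + 3002179) = 393042*(1/(178 + 1/105) + 3002179) = 393042*(1/(18691/105) + 3002179) = 393042*(105/18691 + 3002179) = 393042*(56113727794/18691) = 22055051799609348/18691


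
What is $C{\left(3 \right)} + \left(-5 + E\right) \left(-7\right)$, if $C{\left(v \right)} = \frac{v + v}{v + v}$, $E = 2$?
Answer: $22$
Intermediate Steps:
$C{\left(v \right)} = 1$ ($C{\left(v \right)} = \frac{2 v}{2 v} = 2 v \frac{1}{2 v} = 1$)
$C{\left(3 \right)} + \left(-5 + E\right) \left(-7\right) = 1 + \left(-5 + 2\right) \left(-7\right) = 1 - -21 = 1 + 21 = 22$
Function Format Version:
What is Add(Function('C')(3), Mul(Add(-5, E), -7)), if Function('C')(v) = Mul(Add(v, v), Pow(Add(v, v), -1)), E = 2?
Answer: 22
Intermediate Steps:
Function('C')(v) = 1 (Function('C')(v) = Mul(Mul(2, v), Pow(Mul(2, v), -1)) = Mul(Mul(2, v), Mul(Rational(1, 2), Pow(v, -1))) = 1)
Add(Function('C')(3), Mul(Add(-5, E), -7)) = Add(1, Mul(Add(-5, 2), -7)) = Add(1, Mul(-3, -7)) = Add(1, 21) = 22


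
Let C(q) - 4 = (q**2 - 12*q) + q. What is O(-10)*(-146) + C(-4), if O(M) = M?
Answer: 1524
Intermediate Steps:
C(q) = 4 + q**2 - 11*q (C(q) = 4 + ((q**2 - 12*q) + q) = 4 + (q**2 - 11*q) = 4 + q**2 - 11*q)
O(-10)*(-146) + C(-4) = -10*(-146) + (4 + (-4)**2 - 11*(-4)) = 1460 + (4 + 16 + 44) = 1460 + 64 = 1524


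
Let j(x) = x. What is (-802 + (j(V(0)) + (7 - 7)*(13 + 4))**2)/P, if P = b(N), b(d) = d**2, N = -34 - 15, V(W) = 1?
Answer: -801/2401 ≈ -0.33361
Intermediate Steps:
N = -49
P = 2401 (P = (-49)**2 = 2401)
(-802 + (j(V(0)) + (7 - 7)*(13 + 4))**2)/P = (-802 + (1 + (7 - 7)*(13 + 4))**2)/2401 = (-802 + (1 + 0*17)**2)*(1/2401) = (-802 + (1 + 0)**2)*(1/2401) = (-802 + 1**2)*(1/2401) = (-802 + 1)*(1/2401) = -801*1/2401 = -801/2401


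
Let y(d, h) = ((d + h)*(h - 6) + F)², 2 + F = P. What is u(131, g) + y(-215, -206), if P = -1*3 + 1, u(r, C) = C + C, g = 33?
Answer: 7965205570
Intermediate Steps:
u(r, C) = 2*C
P = -2 (P = -3 + 1 = -2)
F = -4 (F = -2 - 2 = -4)
y(d, h) = (-4 + (-6 + h)*(d + h))² (y(d, h) = ((d + h)*(h - 6) - 4)² = ((d + h)*(-6 + h) - 4)² = ((-6 + h)*(d + h) - 4)² = (-4 + (-6 + h)*(d + h))²)
u(131, g) + y(-215, -206) = 2*33 + (4 - 1*(-206)² + 6*(-215) + 6*(-206) - 1*(-215)*(-206))² = 66 + (4 - 1*42436 - 1290 - 1236 - 44290)² = 66 + (4 - 42436 - 1290 - 1236 - 44290)² = 66 + (-89248)² = 66 + 7965205504 = 7965205570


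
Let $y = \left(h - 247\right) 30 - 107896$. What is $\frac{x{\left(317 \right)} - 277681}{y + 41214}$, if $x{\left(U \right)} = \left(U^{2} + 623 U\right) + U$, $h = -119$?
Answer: $- \frac{10308}{38831} \approx -0.26546$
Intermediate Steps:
$x{\left(U \right)} = U^{2} + 624 U$
$y = -118876$ ($y = \left(-119 - 247\right) 30 - 107896 = \left(-366\right) 30 - 107896 = -10980 - 107896 = -118876$)
$\frac{x{\left(317 \right)} - 277681}{y + 41214} = \frac{317 \left(624 + 317\right) - 277681}{-118876 + 41214} = \frac{317 \cdot 941 - 277681}{-77662} = \left(298297 - 277681\right) \left(- \frac{1}{77662}\right) = 20616 \left(- \frac{1}{77662}\right) = - \frac{10308}{38831}$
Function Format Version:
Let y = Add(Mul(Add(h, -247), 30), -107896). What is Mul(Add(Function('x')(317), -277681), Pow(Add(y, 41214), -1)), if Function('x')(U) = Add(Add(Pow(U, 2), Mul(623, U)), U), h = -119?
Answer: Rational(-10308, 38831) ≈ -0.26546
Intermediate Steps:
Function('x')(U) = Add(Pow(U, 2), Mul(624, U))
y = -118876 (y = Add(Mul(Add(-119, -247), 30), -107896) = Add(Mul(-366, 30), -107896) = Add(-10980, -107896) = -118876)
Mul(Add(Function('x')(317), -277681), Pow(Add(y, 41214), -1)) = Mul(Add(Mul(317, Add(624, 317)), -277681), Pow(Add(-118876, 41214), -1)) = Mul(Add(Mul(317, 941), -277681), Pow(-77662, -1)) = Mul(Add(298297, -277681), Rational(-1, 77662)) = Mul(20616, Rational(-1, 77662)) = Rational(-10308, 38831)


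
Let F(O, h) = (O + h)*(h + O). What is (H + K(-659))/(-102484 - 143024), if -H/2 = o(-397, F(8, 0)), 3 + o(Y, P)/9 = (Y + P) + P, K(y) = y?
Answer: -4237/245508 ≈ -0.017258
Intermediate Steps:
F(O, h) = (O + h)² (F(O, h) = (O + h)*(O + h) = (O + h)²)
o(Y, P) = -27 + 9*Y + 18*P (o(Y, P) = -27 + 9*((Y + P) + P) = -27 + 9*((P + Y) + P) = -27 + 9*(Y + 2*P) = -27 + (9*Y + 18*P) = -27 + 9*Y + 18*P)
H = 4896 (H = -2*(-27 + 9*(-397) + 18*(8 + 0)²) = -2*(-27 - 3573 + 18*8²) = -2*(-27 - 3573 + 18*64) = -2*(-27 - 3573 + 1152) = -2*(-2448) = 4896)
(H + K(-659))/(-102484 - 143024) = (4896 - 659)/(-102484 - 143024) = 4237/(-245508) = 4237*(-1/245508) = -4237/245508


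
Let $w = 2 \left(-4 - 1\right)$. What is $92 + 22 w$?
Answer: $-128$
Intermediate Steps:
$w = -10$ ($w = 2 \left(-5\right) = -10$)
$92 + 22 w = 92 + 22 \left(-10\right) = 92 - 220 = -128$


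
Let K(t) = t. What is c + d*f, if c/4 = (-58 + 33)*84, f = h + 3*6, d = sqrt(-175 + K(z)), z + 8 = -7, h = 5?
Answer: -8400 + 23*I*sqrt(190) ≈ -8400.0 + 317.03*I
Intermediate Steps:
z = -15 (z = -8 - 7 = -15)
d = I*sqrt(190) (d = sqrt(-175 - 15) = sqrt(-190) = I*sqrt(190) ≈ 13.784*I)
f = 23 (f = 5 + 3*6 = 5 + 18 = 23)
c = -8400 (c = 4*((-58 + 33)*84) = 4*(-25*84) = 4*(-2100) = -8400)
c + d*f = -8400 + (I*sqrt(190))*23 = -8400 + 23*I*sqrt(190)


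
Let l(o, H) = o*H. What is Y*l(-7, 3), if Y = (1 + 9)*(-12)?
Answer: 2520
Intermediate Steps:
l(o, H) = H*o
Y = -120 (Y = 10*(-12) = -120)
Y*l(-7, 3) = -360*(-7) = -120*(-21) = 2520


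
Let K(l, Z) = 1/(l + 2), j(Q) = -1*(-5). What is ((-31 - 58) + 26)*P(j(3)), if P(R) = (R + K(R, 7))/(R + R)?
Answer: -162/5 ≈ -32.400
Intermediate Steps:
j(Q) = 5
K(l, Z) = 1/(2 + l)
P(R) = (R + 1/(2 + R))/(2*R) (P(R) = (R + 1/(2 + R))/(R + R) = (R + 1/(2 + R))/((2*R)) = (R + 1/(2 + R))*(1/(2*R)) = (R + 1/(2 + R))/(2*R))
((-31 - 58) + 26)*P(j(3)) = ((-31 - 58) + 26)*((½)*(1 + 5*(2 + 5))/(5*(2 + 5))) = (-89 + 26)*((½)*(⅕)*(1 + 5*7)/7) = -63*(1 + 35)/(2*5*7) = -63*36/(2*5*7) = -63*18/35 = -162/5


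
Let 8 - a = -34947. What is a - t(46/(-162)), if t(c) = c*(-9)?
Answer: 314572/9 ≈ 34952.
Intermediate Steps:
t(c) = -9*c
a = 34955 (a = 8 - 1*(-34947) = 8 + 34947 = 34955)
a - t(46/(-162)) = 34955 - (-9)*46/(-162) = 34955 - (-9)*46*(-1/162) = 34955 - (-9)*(-23)/81 = 34955 - 1*23/9 = 34955 - 23/9 = 314572/9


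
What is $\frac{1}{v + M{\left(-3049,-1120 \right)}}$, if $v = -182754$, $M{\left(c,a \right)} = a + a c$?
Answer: $\frac{1}{3231006} \approx 3.095 \cdot 10^{-7}$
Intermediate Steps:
$\frac{1}{v + M{\left(-3049,-1120 \right)}} = \frac{1}{-182754 - 1120 \left(1 - 3049\right)} = \frac{1}{-182754 - -3413760} = \frac{1}{-182754 + 3413760} = \frac{1}{3231006}$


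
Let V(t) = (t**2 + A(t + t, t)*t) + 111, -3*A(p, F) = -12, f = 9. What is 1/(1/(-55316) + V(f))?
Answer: 55316/12612047 ≈ 0.0043860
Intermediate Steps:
A(p, F) = 4 (A(p, F) = -1/3*(-12) = 4)
V(t) = 111 + t**2 + 4*t (V(t) = (t**2 + 4*t) + 111 = 111 + t**2 + 4*t)
1/(1/(-55316) + V(f)) = 1/(1/(-55316) + (111 + 9**2 + 4*9)) = 1/(-1/55316 + (111 + 81 + 36)) = 1/(-1/55316 + 228) = 1/(12612047/55316) = 55316/12612047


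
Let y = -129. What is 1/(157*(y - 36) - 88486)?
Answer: -1/114391 ≈ -8.7419e-6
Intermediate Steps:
1/(157*(y - 36) - 88486) = 1/(157*(-129 - 36) - 88486) = 1/(157*(-165) - 88486) = 1/(-25905 - 88486) = 1/(-114391) = -1/114391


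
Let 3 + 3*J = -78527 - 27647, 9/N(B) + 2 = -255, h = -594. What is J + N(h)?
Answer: -27287516/771 ≈ -35392.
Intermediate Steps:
N(B) = -9/257 (N(B) = 9/(-2 - 255) = 9/(-257) = 9*(-1/257) = -9/257)
J = -106177/3 (J = -1 + (-78527 - 27647)/3 = -1 + (⅓)*(-106174) = -1 - 106174/3 = -106177/3 ≈ -35392.)
J + N(h) = -106177/3 - 9/257 = -27287516/771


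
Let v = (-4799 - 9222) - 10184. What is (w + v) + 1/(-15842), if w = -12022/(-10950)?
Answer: -2099324243963/86734950 ≈ -24204.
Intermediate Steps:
w = 6011/5475 (w = -12022*(-1/10950) = 6011/5475 ≈ 1.0979)
v = -24205 (v = -14021 - 10184 = -24205)
(w + v) + 1/(-15842) = (6011/5475 - 24205) + 1/(-15842) = -132516364/5475 - 1/15842 = -2099324243963/86734950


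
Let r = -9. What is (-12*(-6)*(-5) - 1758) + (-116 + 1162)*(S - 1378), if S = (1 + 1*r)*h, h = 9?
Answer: -1518818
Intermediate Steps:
S = -72 (S = (1 + 1*(-9))*9 = (1 - 9)*9 = -8*9 = -72)
(-12*(-6)*(-5) - 1758) + (-116 + 1162)*(S - 1378) = (-12*(-6)*(-5) - 1758) + (-116 + 1162)*(-72 - 1378) = (72*(-5) - 1758) + 1046*(-1450) = (-360 - 1758) - 1516700 = -2118 - 1516700 = -1518818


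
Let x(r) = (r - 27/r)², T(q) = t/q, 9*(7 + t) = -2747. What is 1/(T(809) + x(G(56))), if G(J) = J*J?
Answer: 71604965376/704194851272654281 ≈ 1.0168e-7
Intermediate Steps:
G(J) = J²
t = -2810/9 (t = -7 + (⅑)*(-2747) = -7 - 2747/9 = -2810/9 ≈ -312.22)
T(q) = -2810/(9*q)
1/(T(809) + x(G(56))) = 1/(-2810/9/809 + (-27 + (56²)²)²/(56²)²) = 1/(-2810/9*1/809 + (-27 + 3136²)²/3136²) = 1/(-2810/7281 + (-27 + 9834496)²/9834496) = 1/(-2810/7281 + (1/9834496)*9834469²) = 1/(-2810/7281 + (1/9834496)*96716780511961) = 1/(-2810/7281 + 96716780511961/9834496) = 1/(704194851272654281/71604965376) = 71604965376/704194851272654281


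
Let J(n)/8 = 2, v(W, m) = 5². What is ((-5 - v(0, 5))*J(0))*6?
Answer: -2880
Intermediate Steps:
v(W, m) = 25
J(n) = 16 (J(n) = 8*2 = 16)
((-5 - v(0, 5))*J(0))*6 = ((-5 - 1*25)*16)*6 = ((-5 - 25)*16)*6 = -30*16*6 = -480*6 = -2880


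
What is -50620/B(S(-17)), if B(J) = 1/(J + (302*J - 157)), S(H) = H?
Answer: 268690960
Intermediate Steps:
B(J) = 1/(-157 + 303*J) (B(J) = 1/(J + (-157 + 302*J)) = 1/(-157 + 303*J))
-50620/B(S(-17)) = -50620/(1/(-157 + 303*(-17))) = -50620/(1/(-157 - 5151)) = -50620/(1/(-5308)) = -50620/(-1/5308) = -50620*(-5308) = 268690960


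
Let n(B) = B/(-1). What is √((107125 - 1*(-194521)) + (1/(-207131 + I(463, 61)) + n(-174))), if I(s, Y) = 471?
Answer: 9*√39784678663535/103330 ≈ 549.38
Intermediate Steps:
n(B) = -B (n(B) = B*(-1) = -B)
√((107125 - 1*(-194521)) + (1/(-207131 + I(463, 61)) + n(-174))) = √((107125 - 1*(-194521)) + (1/(-207131 + 471) - 1*(-174))) = √((107125 + 194521) + (1/(-206660) + 174)) = √(301646 + (-1/206660 + 174)) = √(301646 + 35958839/206660) = √(62374121199/206660) = 9*√39784678663535/103330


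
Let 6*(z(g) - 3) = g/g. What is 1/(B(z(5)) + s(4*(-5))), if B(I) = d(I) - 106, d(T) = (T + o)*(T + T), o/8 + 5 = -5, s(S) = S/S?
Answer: -18/10649 ≈ -0.0016903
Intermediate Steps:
s(S) = 1
o = -80 (o = -40 + 8*(-5) = -40 - 40 = -80)
z(g) = 19/6 (z(g) = 3 + (g/g)/6 = 3 + (⅙)*1 = 3 + ⅙ = 19/6)
d(T) = 2*T*(-80 + T) (d(T) = (T - 80)*(T + T) = (-80 + T)*(2*T) = 2*T*(-80 + T))
B(I) = -106 + 2*I*(-80 + I) (B(I) = 2*I*(-80 + I) - 106 = -106 + 2*I*(-80 + I))
1/(B(z(5)) + s(4*(-5))) = 1/((-106 + 2*(19/6)*(-80 + 19/6)) + 1) = 1/((-106 + 2*(19/6)*(-461/6)) + 1) = 1/((-106 - 8759/18) + 1) = 1/(-10667/18 + 1) = 1/(-10649/18) = -18/10649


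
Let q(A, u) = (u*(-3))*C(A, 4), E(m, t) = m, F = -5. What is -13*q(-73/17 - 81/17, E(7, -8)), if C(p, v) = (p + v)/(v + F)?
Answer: 23478/17 ≈ 1381.1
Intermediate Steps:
C(p, v) = (p + v)/(-5 + v) (C(p, v) = (p + v)/(v - 5) = (p + v)/(-5 + v))
q(A, u) = -3*u*(-4 - A) (q(A, u) = (u*(-3))*((A + 4)/(-5 + 4)) = (-3*u)*((4 + A)/(-1)) = (-3*u)*(-(4 + A)) = (-3*u)*(-4 - A) = -3*u*(-4 - A))
-13*q(-73/17 - 81/17, E(7, -8)) = -39*7*(4 + (-73/17 - 81/17)) = -39*7*(4 - 154/17) = -39*7*(-86)/17 = -13*(-1806/17) = 23478/17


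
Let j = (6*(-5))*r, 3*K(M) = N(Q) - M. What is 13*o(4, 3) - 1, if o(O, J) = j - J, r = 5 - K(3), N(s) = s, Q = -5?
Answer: -3030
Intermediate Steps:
K(M) = -5/3 - M/3 (K(M) = (-5 - M)/3 = -5/3 - M/3)
r = 23/3 (r = 5 - (-5/3 - ⅓*3) = 5 - (-5/3 - 1) = 5 - 1*(-8/3) = 5 + 8/3 = 23/3 ≈ 7.6667)
j = -230 (j = (6*(-5))*(23/3) = -30*23/3 = -230)
o(O, J) = -230 - J
13*o(4, 3) - 1 = 13*(-230 - 1*3) - 1 = 13*(-230 - 3) - 1 = 13*(-233) - 1 = -3029 - 1 = -3030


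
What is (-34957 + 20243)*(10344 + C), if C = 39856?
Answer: -738642800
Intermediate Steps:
(-34957 + 20243)*(10344 + C) = (-34957 + 20243)*(10344 + 39856) = -14714*50200 = -738642800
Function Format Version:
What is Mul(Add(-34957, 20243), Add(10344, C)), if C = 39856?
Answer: -738642800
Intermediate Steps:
Mul(Add(-34957, 20243), Add(10344, C)) = Mul(Add(-34957, 20243), Add(10344, 39856)) = Mul(-14714, 50200) = -738642800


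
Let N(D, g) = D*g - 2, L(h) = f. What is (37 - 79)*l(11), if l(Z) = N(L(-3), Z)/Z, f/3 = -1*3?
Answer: 4242/11 ≈ 385.64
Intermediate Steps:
f = -9 (f = 3*(-1*3) = 3*(-3) = -9)
L(h) = -9
N(D, g) = -2 + D*g
l(Z) = (-2 - 9*Z)/Z
(37 - 79)*l(11) = (37 - 79)*(-9 - 2/11) = -42*(-9 - 2*1/11) = -42*(-9 - 2/11) = -42*(-101/11) = 4242/11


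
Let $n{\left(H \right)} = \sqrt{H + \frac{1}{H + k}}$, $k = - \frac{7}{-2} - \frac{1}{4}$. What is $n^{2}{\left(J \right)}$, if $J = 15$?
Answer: $\frac{1099}{73} \approx 15.055$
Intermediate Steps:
$k = \frac{13}{4}$ ($k = \left(-7\right) \left(- \frac{1}{2}\right) - \frac{1}{4} = \frac{7}{2} - \frac{1}{4} = \frac{13}{4} \approx 3.25$)
$n{\left(H \right)} = \sqrt{H + \frac{1}{\frac{13}{4} + H}}$ ($n{\left(H \right)} = \sqrt{H + \frac{1}{H + \frac{13}{4}}} = \sqrt{H + \frac{1}{\frac{13}{4} + H}}$)
$n^{2}{\left(J \right)} = \left(\sqrt{\frac{4 + 15 \left(13 + 4 \cdot 15\right)}{13 + 4 \cdot 15}}\right)^{2} = \left(\sqrt{\frac{4 + 15 \left(13 + 60\right)}{13 + 60}}\right)^{2} = \left(\sqrt{\frac{4 + 15 \cdot 73}{73}}\right)^{2} = \left(\sqrt{\frac{4 + 1095}{73}}\right)^{2} = \left(\sqrt{\frac{1}{73} \cdot 1099}\right)^{2} = \left(\sqrt{\frac{1099}{73}}\right)^{2} = \left(\frac{\sqrt{80227}}{73}\right)^{2} = \frac{1099}{73}$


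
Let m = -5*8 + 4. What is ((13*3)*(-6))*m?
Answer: 8424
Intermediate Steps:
m = -36 (m = -40 + 4 = -36)
((13*3)*(-6))*m = ((13*3)*(-6))*(-36) = (39*(-6))*(-36) = -234*(-36) = 8424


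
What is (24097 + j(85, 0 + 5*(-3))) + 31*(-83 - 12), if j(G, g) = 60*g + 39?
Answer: 20291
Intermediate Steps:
j(G, g) = 39 + 60*g
(24097 + j(85, 0 + 5*(-3))) + 31*(-83 - 12) = (24097 + (39 + 60*(0 + 5*(-3)))) + 31*(-83 - 12) = (24097 + (39 + 60*(0 - 15))) + 31*(-95) = (24097 + (39 + 60*(-15))) - 2945 = (24097 + (39 - 900)) - 2945 = (24097 - 861) - 2945 = 23236 - 2945 = 20291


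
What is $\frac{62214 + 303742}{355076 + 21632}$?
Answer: $\frac{91489}{94177} \approx 0.97146$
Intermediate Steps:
$\frac{62214 + 303742}{355076 + 21632} = \frac{365956}{376708} = 365956 \cdot \frac{1}{376708} = \frac{91489}{94177}$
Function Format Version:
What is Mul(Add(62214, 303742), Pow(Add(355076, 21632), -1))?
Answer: Rational(91489, 94177) ≈ 0.97146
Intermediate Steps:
Mul(Add(62214, 303742), Pow(Add(355076, 21632), -1)) = Mul(365956, Pow(376708, -1)) = Mul(365956, Rational(1, 376708)) = Rational(91489, 94177)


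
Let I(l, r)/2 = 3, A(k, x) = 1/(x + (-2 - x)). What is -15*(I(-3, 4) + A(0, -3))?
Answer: -165/2 ≈ -82.500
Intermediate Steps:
A(k, x) = -½ (A(k, x) = 1/(-2) = -½)
I(l, r) = 6 (I(l, r) = 2*3 = 6)
-15*(I(-3, 4) + A(0, -3)) = -15*(6 - ½) = -15*11/2 = -165/2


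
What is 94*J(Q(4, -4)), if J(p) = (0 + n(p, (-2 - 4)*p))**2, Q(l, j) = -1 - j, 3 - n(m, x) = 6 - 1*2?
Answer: 94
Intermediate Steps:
n(m, x) = -1 (n(m, x) = 3 - (6 - 1*2) = 3 - (6 - 2) = 3 - 1*4 = 3 - 4 = -1)
J(p) = 1 (J(p) = (0 - 1)**2 = (-1)**2 = 1)
94*J(Q(4, -4)) = 94*1 = 94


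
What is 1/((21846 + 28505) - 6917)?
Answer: 1/43434 ≈ 2.3023e-5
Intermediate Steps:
1/((21846 + 28505) - 6917) = 1/(50351 - 6917) = 1/43434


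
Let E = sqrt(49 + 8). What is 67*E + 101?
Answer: 101 + 67*sqrt(57) ≈ 606.84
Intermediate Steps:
E = sqrt(57) ≈ 7.5498
67*E + 101 = 67*sqrt(57) + 101 = 101 + 67*sqrt(57)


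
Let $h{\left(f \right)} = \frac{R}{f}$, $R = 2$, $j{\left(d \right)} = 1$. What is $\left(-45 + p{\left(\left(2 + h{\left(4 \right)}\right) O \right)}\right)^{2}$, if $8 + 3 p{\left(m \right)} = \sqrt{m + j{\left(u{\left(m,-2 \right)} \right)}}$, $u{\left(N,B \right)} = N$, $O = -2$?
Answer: $\frac{6815}{3} - \frac{572 i}{9} \approx 2271.7 - 63.556 i$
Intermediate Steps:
$h{\left(f \right)} = \frac{2}{f}$
$p{\left(m \right)} = - \frac{8}{3} + \frac{\sqrt{1 + m}}{3}$ ($p{\left(m \right)} = - \frac{8}{3} + \frac{\sqrt{m + 1}}{3} = - \frac{8}{3} + \frac{\sqrt{1 + m}}{3}$)
$\left(-45 + p{\left(\left(2 + h{\left(4 \right)}\right) O \right)}\right)^{2} = \left(-45 - \left(\frac{8}{3} - \frac{\sqrt{1 + \left(2 + \frac{2}{4}\right) \left(-2\right)}}{3}\right)\right)^{2} = \left(-45 - \left(\frac{8}{3} - \frac{\sqrt{1 + \left(2 + 2 \cdot \frac{1}{4}\right) \left(-2\right)}}{3}\right)\right)^{2} = \left(-45 - \left(\frac{8}{3} - \frac{\sqrt{1 + \left(2 + \frac{1}{2}\right) \left(-2\right)}}{3}\right)\right)^{2} = \left(-45 - \left(\frac{8}{3} - \frac{\sqrt{1 + \frac{5}{2} \left(-2\right)}}{3}\right)\right)^{2} = \left(-45 - \left(\frac{8}{3} - \frac{\sqrt{1 - 5}}{3}\right)\right)^{2} = \left(-45 - \left(\frac{8}{3} - \frac{\sqrt{-4}}{3}\right)\right)^{2} = \left(-45 - \left(\frac{8}{3} - \frac{2 i}{3}\right)\right)^{2} = \left(- \frac{143}{3} + \frac{2 i}{3}\right)^{2}$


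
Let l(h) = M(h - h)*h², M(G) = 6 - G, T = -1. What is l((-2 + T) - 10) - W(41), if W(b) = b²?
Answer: -667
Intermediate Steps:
l(h) = 6*h² (l(h) = (6 - (h - h))*h² = (6 - 1*0)*h² = (6 + 0)*h² = 6*h²)
l((-2 + T) - 10) - W(41) = 6*((-2 - 1) - 10)² - 1*41² = 6*(-3 - 10)² - 1*1681 = 6*(-13)² - 1681 = 6*169 - 1681 = 1014 - 1681 = -667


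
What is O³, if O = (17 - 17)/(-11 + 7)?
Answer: 0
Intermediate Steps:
O = 0 (O = 0/(-4) = 0*(-¼) = 0)
O³ = 0³ = 0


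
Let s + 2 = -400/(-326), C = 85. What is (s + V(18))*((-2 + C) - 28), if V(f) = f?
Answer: 154440/163 ≈ 947.48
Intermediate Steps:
s = -126/163 (s = -2 - 400/(-326) = -2 - 400*(-1/326) = -2 + 200/163 = -126/163 ≈ -0.77301)
(s + V(18))*((-2 + C) - 28) = (-126/163 + 18)*((-2 + 85) - 28) = 2808*(83 - 28)/163 = (2808/163)*55 = 154440/163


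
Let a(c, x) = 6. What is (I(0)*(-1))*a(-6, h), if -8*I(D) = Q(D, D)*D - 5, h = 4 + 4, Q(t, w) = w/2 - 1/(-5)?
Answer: -15/4 ≈ -3.7500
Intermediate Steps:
Q(t, w) = ⅕ + w/2 (Q(t, w) = w*(½) - 1*(-⅕) = w/2 + ⅕ = ⅕ + w/2)
h = 8
I(D) = 5/8 - D*(⅕ + D/2)/8 (I(D) = -((⅕ + D/2)*D - 5)/8 = -(D*(⅕ + D/2) - 5)/8 = -(-5 + D*(⅕ + D/2))/8 = 5/8 - D*(⅕ + D/2)/8)
(I(0)*(-1))*a(-6, h) = ((5/8 - 1/80*0*(2 + 5*0))*(-1))*6 = ((5/8 - 1/80*0*(2 + 0))*(-1))*6 = ((5/8 - 1/80*0*2)*(-1))*6 = ((5/8 + 0)*(-1))*6 = ((5/8)*(-1))*6 = -5/8*6 = -15/4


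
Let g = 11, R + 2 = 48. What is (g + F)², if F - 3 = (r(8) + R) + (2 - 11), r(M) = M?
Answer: 3481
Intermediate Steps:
R = 46 (R = -2 + 48 = 46)
F = 48 (F = 3 + ((8 + 46) + (2 - 11)) = 3 + (54 - 9) = 3 + 45 = 48)
(g + F)² = (11 + 48)² = 59² = 3481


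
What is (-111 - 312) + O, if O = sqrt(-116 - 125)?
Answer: -423 + I*sqrt(241) ≈ -423.0 + 15.524*I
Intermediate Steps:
O = I*sqrt(241) (O = sqrt(-241) = I*sqrt(241) ≈ 15.524*I)
(-111 - 312) + O = (-111 - 312) + I*sqrt(241) = -423 + I*sqrt(241)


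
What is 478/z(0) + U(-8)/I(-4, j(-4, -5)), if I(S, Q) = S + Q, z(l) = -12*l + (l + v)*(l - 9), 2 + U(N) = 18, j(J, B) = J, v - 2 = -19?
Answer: 172/153 ≈ 1.1242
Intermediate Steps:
v = -17 (v = 2 - 19 = -17)
U(N) = 16 (U(N) = -2 + 18 = 16)
z(l) = -12*l + (-17 + l)*(-9 + l) (z(l) = -12*l + (l - 17)*(l - 9) = -12*l + (-17 + l)*(-9 + l))
I(S, Q) = Q + S
478/z(0) + U(-8)/I(-4, j(-4, -5)) = 478/(153 + 0² - 38*0) + 16/(-4 - 4) = 478/(153 + 0 + 0) + 16/(-8) = 478/153 + 16*(-⅛) = 478*(1/153) - 2 = 478/153 - 2 = 172/153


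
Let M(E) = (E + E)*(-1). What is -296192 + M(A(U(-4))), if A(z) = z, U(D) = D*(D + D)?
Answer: -296256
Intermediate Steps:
U(D) = 2*D² (U(D) = D*(2*D) = 2*D²)
M(E) = -2*E (M(E) = (2*E)*(-1) = -2*E)
-296192 + M(A(U(-4))) = -296192 - 4*(-4)² = -296192 - 4*16 = -296192 - 2*32 = -296192 - 64 = -296256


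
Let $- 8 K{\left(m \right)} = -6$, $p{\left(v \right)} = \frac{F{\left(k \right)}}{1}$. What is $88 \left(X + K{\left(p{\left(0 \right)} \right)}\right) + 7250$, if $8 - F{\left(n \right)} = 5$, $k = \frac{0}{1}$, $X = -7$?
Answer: $6700$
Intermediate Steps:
$k = 0$ ($k = 0 \cdot 1 = 0$)
$F{\left(n \right)} = 3$ ($F{\left(n \right)} = 8 - 5 = 3$)
$p{\left(v \right)} = 3$ ($p{\left(v \right)} = \frac{3}{1} = 3 \cdot 1 = 3$)
$K{\left(m \right)} = \frac{3}{4}$ ($K{\left(m \right)} = \left(- \frac{1}{8}\right) \left(-6\right) = \frac{3}{4}$)
$88 \left(X + K{\left(p{\left(0 \right)} \right)}\right) + 7250 = 88 \left(-7 + \frac{3}{4}\right) + 7250 = 88 \left(- \frac{25}{4}\right) + 7250 = -550 + 7250 = 6700$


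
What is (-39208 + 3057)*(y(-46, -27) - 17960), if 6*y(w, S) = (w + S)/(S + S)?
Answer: 210361476017/324 ≈ 6.4926e+8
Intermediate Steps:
y(w, S) = (S + w)/(12*S) (y(w, S) = ((w + S)/(S + S))/6 = ((S + w)/((2*S)))/6 = ((S + w)*(1/(2*S)))/6 = ((S + w)/(2*S))/6 = (S + w)/(12*S))
(-39208 + 3057)*(y(-46, -27) - 17960) = (-39208 + 3057)*((1/12)*(-27 - 46)/(-27) - 17960) = -36151*((1/12)*(-1/27)*(-73) - 17960) = -36151*(73/324 - 17960) = -36151*(-5818967/324) = 210361476017/324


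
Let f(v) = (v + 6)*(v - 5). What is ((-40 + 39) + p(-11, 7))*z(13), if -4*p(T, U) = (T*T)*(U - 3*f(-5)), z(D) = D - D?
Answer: 0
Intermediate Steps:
f(v) = (-5 + v)*(6 + v) (f(v) = (6 + v)*(-5 + v) = (-5 + v)*(6 + v))
z(D) = 0
p(T, U) = -T**2*(30 + U)/4 (p(T, U) = -T*T*(U - 3*(-30 - 5 + (-5)**2))/4 = -T**2*(U - 3*(-30 - 5 + 25))/4 = -T**2*(U - 3*(-10))/4 = -T**2*(U + 30)/4 = -T**2*(30 + U)/4)
((-40 + 39) + p(-11, 7))*z(13) = ((-40 + 39) + (1/4)*(-11)**2*(-30 - 1*7))*0 = (-1 + (1/4)*121*(-30 - 7))*0 = (-1 + (1/4)*121*(-37))*0 = (-1 - 4477/4)*0 = -4481/4*0 = 0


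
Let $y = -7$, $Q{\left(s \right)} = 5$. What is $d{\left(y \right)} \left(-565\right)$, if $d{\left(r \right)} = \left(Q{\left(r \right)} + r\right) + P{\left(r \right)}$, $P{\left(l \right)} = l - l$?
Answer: $1130$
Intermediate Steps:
$P{\left(l \right)} = 0$
$d{\left(r \right)} = 5 + r$ ($d{\left(r \right)} = \left(5 + r\right) + 0 = 5 + r$)
$d{\left(y \right)} \left(-565\right) = \left(5 - 7\right) \left(-565\right) = \left(-2\right) \left(-565\right) = 1130$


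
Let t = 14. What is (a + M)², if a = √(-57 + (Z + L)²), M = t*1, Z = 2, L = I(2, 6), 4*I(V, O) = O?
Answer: (28 + I*√179)²/4 ≈ 151.25 + 187.31*I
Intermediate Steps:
I(V, O) = O/4
L = 3/2 (L = (¼)*6 = 3/2 ≈ 1.5000)
M = 14 (M = 14*1 = 14)
a = I*√179/2 (a = √(-57 + (2 + 3/2)²) = √(-57 + (7/2)²) = √(-57 + 49/4) = √(-179/4) = I*√179/2 ≈ 6.6895*I)
(a + M)² = (I*√179/2 + 14)² = (14 + I*√179/2)²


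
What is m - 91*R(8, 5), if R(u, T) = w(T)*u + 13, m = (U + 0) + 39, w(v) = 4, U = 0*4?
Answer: -4056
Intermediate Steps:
U = 0
m = 39 (m = (0 + 0) + 39 = 0 + 39 = 39)
R(u, T) = 13 + 4*u (R(u, T) = 4*u + 13 = 13 + 4*u)
m - 91*R(8, 5) = 39 - 91*(13 + 4*8) = 39 - 91*(13 + 32) = 39 - 91*45 = 39 - 4095 = -4056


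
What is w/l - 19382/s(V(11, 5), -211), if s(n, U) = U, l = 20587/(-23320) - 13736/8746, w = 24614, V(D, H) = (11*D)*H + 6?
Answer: -524780961894838/52789818021 ≈ -9941.0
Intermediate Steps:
V(D, H) = 6 + 11*D*H (V(D, H) = 11*D*H + 6 = 6 + 11*D*H)
l = -250188711/101978360 (l = 20587*(-1/23320) - 13736*1/8746 = -20587/23320 - 6868/4373 = -250188711/101978360 ≈ -2.4534)
w/l - 19382/s(V(11, 5), -211) = 24614/(-250188711/101978360) - 19382/(-211) = 24614*(-101978360/250188711) - 19382*(-1/211) = -2510095353040/250188711 + 19382/211 = -524780961894838/52789818021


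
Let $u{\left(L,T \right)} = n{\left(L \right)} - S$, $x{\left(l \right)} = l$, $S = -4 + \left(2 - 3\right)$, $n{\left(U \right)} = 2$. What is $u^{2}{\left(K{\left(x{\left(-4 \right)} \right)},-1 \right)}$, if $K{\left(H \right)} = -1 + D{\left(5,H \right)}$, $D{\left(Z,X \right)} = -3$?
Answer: $49$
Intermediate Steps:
$S = -5$ ($S = -4 - 1 = -5$)
$K{\left(H \right)} = -4$ ($K{\left(H \right)} = -1 - 3 = -4$)
$u{\left(L,T \right)} = 7$ ($u{\left(L,T \right)} = 2 - -5 = 2 + 5 = 7$)
$u^{2}{\left(K{\left(x{\left(-4 \right)} \right)},-1 \right)} = 7^{2} = 49$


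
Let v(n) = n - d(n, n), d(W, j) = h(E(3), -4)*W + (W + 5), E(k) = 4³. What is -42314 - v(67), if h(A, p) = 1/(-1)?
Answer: -42376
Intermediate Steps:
E(k) = 64
h(A, p) = -1
d(W, j) = 5 (d(W, j) = -W + (W + 5) = -W + (5 + W) = 5)
v(n) = -5 + n (v(n) = n - 1*5 = n - 5 = -5 + n)
-42314 - v(67) = -42314 - (-5 + 67) = -42314 - 1*62 = -42314 - 62 = -42376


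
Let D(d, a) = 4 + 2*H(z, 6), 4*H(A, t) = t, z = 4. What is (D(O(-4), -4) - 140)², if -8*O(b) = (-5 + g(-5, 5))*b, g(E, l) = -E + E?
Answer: 17689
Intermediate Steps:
g(E, l) = 0
H(A, t) = t/4
O(b) = 5*b/8 (O(b) = -(-5 + 0)*b/8 = -(-5)*b/8 = 5*b/8)
D(d, a) = 7 (D(d, a) = 4 + 2*((¼)*6) = 4 + 2*(3/2) = 4 + 3 = 7)
(D(O(-4), -4) - 140)² = (7 - 140)² = (-133)² = 17689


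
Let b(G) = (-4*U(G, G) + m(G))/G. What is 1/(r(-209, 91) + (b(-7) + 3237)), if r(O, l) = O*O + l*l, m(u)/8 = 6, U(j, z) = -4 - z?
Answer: 7/386357 ≈ 1.8118e-5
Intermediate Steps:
m(u) = 48 (m(u) = 8*6 = 48)
r(O, l) = O² + l²
b(G) = (64 + 4*G)/G (b(G) = (-4*(-4 - G) + 48)/G = ((16 + 4*G) + 48)/G = (64 + 4*G)/G)
1/(r(-209, 91) + (b(-7) + 3237)) = 1/(((-209)² + 91²) + ((4 + 64/(-7)) + 3237)) = 1/((43681 + 8281) + ((4 + 64*(-⅐)) + 3237)) = 1/(51962 + ((4 - 64/7) + 3237)) = 1/(51962 + (-36/7 + 3237)) = 1/(51962 + 22623/7) = 1/(386357/7) = 7/386357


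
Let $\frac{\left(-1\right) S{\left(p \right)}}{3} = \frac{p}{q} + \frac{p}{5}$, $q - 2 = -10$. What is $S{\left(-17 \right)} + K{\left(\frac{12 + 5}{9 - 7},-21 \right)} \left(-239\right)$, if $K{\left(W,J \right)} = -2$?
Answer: $\frac{19273}{40} \approx 481.83$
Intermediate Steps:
$q = -8$ ($q = 2 - 10 = -8$)
$S{\left(p \right)} = - \frac{9 p}{40}$ ($S{\left(p \right)} = - 3 \left(\frac{p}{-8} + \frac{p}{5}\right) = - 3 \left(p \left(- \frac{1}{8}\right) + p \frac{1}{5}\right) = - 3 \left(- \frac{p}{8} + \frac{p}{5}\right) = - 3 \frac{3 p}{40} = - \frac{9 p}{40}$)
$S{\left(-17 \right)} + K{\left(\frac{12 + 5}{9 - 7},-21 \right)} \left(-239\right) = \left(- \frac{9}{40}\right) \left(-17\right) - -478 = \frac{153}{40} + 478 = \frac{19273}{40}$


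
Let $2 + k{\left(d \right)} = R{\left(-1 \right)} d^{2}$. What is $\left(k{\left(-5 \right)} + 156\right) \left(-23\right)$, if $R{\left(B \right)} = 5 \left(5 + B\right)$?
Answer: $-15042$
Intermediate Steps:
$R{\left(B \right)} = 25 + 5 B$
$k{\left(d \right)} = -2 + 20 d^{2}$ ($k{\left(d \right)} = -2 + \left(25 + 5 \left(-1\right)\right) d^{2} = -2 + \left(25 - 5\right) d^{2} = -2 + 20 d^{2}$)
$\left(k{\left(-5 \right)} + 156\right) \left(-23\right) = \left(\left(-2 + 20 \left(-5\right)^{2}\right) + 156\right) \left(-23\right) = \left(\left(-2 + 20 \cdot 25\right) + 156\right) \left(-23\right) = \left(\left(-2 + 500\right) + 156\right) \left(-23\right) = \left(498 + 156\right) \left(-23\right) = 654 \left(-23\right) = -15042$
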